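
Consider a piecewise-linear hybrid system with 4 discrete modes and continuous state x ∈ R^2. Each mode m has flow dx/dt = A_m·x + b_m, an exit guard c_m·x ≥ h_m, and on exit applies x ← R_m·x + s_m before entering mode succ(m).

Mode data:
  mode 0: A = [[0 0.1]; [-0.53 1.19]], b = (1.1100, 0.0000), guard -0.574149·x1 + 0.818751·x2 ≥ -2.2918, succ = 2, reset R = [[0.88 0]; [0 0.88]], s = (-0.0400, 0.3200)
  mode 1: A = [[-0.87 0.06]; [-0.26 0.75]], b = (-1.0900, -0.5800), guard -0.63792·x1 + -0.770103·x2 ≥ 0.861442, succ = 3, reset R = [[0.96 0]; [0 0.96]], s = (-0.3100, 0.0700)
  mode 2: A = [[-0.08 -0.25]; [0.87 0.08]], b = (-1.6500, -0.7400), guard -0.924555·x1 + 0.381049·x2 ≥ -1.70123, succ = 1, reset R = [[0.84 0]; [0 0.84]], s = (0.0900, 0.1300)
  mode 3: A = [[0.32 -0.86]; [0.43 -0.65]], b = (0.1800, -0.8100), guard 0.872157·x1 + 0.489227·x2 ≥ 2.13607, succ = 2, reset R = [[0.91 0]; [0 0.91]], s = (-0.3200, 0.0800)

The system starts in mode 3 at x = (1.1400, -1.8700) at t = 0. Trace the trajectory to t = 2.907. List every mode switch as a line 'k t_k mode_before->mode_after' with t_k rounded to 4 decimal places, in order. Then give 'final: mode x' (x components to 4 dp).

1 0.8907 3->2
2 1.3184 2->1
3 2.1196 1->3
final: 3 0.7312 -1.0732

Mode 3: guard c·x = 2.1361 hit at Δt = 0.8907 (t = 0.8907), x⁻ = (2.9907, -0.9654) → reset → x⁺ = (2.4016, -0.7985), jump to mode 2
Mode 2: guard c·x = -1.7012 hit at Δt = 0.4277 (t = 1.3184), x⁻ = (1.6863, -0.3732) → reset → x⁺ = (1.5065, -0.1835), jump to mode 1
Mode 1: guard c·x = 0.8614 hit at Δt = 0.8012 (t = 2.1196), x⁻ = (0.0964, -1.1985) → reset → x⁺ = (-0.2175, -1.0805), jump to mode 3
Mode 3: flow for 0.7874 to horizon, guard not reached → x = (0.7312, -1.0732)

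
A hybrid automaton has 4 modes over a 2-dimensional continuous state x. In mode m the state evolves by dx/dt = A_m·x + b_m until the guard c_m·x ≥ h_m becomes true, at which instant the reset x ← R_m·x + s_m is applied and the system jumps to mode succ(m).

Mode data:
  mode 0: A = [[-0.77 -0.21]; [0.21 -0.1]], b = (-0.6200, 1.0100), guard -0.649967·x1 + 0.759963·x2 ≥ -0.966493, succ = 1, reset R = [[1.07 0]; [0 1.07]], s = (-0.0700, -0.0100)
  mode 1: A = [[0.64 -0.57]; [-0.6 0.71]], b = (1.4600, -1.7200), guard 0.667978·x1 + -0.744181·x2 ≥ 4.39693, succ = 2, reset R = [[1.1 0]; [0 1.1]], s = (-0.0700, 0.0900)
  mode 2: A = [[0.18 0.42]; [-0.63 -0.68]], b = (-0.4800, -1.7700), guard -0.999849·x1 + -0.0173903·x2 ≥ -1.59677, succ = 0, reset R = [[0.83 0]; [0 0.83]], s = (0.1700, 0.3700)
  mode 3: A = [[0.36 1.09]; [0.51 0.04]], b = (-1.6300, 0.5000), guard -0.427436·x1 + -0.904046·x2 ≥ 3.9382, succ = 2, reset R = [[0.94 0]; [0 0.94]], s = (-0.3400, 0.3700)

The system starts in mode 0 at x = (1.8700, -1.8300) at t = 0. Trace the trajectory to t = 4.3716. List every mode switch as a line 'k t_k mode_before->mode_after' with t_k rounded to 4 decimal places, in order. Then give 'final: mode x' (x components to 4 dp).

1 0.8505 0->1
2 1.4827 1->2
3 2.4019 2->0
4 3.8530 0->1
final: 1 1.9087 -3.0206

Mode 0: guard c·x = -0.9665 hit at Δt = 0.8505 (t = 0.8505), x⁻ = (0.7349, -0.6432) → reset → x⁺ = (0.7164, -0.6982), jump to mode 1
Mode 1: guard c·x = 4.3969 hit at Δt = 0.6322 (t = 1.4827), x⁻ = (2.9750, -3.2380) → reset → x⁺ = (3.2025, -3.4718), jump to mode 2
Mode 2: guard c·x = -1.5968 hit at Δt = 0.9192 (t = 2.4019), x⁻ = (1.6683, -4.1000) → reset → x⁺ = (1.5547, -3.0330), jump to mode 0
Mode 0: guard c·x = -0.9665 hit at Δt = 1.4511 (t = 3.8530), x⁻ = (0.2950, -1.0195) → reset → x⁺ = (0.2456, -1.1009), jump to mode 1
Mode 1: flow for 0.5186 to horizon, guard not reached → x = (1.9087, -3.0206)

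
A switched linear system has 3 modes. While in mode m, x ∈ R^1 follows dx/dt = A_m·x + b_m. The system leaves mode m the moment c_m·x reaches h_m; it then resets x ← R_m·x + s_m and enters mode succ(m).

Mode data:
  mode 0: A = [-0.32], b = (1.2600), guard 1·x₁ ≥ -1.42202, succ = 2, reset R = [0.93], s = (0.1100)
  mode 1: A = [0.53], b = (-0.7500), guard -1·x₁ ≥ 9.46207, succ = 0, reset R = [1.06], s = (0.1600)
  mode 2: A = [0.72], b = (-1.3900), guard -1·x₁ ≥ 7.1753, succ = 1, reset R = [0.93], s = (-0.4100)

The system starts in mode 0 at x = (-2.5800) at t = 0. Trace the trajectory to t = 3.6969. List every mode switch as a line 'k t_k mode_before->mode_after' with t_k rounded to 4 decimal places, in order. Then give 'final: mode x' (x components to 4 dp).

Mode 0: guard c·x = -1.4220 hit at Δt = 0.6113 (t = 0.6113), x⁻ = (-1.4220) → reset → x⁺ = (-1.2125), jump to mode 2
Mode 2: guard c·x = 7.1753 hit at Δt = 1.4774 (t = 2.0887), x⁻ = (-7.1753) → reset → x⁺ = (-7.0830), jump to mode 1
Mode 1: guard c·x = 9.4621 hit at Δt = 0.4657 (t = 2.5544), x⁻ = (-9.4621) → reset → x⁺ = (-9.8698), jump to mode 0
Mode 0: flow for 1.1425 to horizon, guard not reached → x = (-5.6417)

1 0.6113 0->2
2 2.0887 2->1
3 2.5544 1->0
final: 0 -5.6417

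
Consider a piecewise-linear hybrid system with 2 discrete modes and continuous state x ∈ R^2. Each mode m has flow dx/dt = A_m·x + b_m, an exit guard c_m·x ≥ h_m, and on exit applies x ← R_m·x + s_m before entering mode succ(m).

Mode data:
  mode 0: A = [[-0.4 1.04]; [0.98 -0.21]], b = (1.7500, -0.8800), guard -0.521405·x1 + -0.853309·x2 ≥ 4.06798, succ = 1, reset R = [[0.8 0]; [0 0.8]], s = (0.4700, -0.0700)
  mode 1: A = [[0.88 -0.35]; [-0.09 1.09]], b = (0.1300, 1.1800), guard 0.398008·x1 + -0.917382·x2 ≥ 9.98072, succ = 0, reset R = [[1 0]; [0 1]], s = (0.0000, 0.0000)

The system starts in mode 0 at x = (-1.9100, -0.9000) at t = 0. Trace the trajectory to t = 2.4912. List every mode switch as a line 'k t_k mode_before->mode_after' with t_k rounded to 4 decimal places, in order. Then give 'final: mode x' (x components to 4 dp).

1 1.3690 0->1
final: 1 0.2992 -7.2704

Mode 0: guard c·x = 4.0680 hit at Δt = 1.3690 (t = 1.3690), x⁻ = (-1.9163, -3.5964) → reset → x⁺ = (-1.0630, -2.9471), jump to mode 1
Mode 1: flow for 1.1222 to horizon, guard not reached → x = (0.2992, -7.2704)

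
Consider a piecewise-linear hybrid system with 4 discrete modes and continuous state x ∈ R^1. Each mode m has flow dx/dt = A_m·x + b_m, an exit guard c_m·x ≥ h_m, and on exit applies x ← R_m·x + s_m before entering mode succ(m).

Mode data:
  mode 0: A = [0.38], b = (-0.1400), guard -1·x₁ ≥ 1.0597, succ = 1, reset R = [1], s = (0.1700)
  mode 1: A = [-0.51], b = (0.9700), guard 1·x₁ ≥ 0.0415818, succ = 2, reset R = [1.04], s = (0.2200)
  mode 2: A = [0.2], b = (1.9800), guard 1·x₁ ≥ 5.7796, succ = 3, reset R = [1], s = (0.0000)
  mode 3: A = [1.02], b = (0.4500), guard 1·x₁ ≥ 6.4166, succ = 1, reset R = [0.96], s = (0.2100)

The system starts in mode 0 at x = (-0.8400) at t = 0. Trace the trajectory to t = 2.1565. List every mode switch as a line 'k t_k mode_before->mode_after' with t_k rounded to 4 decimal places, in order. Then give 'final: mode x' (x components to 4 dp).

1 0.4396 0->1
2 1.2354 1->2
final: 2 2.3191

Mode 0: guard c·x = 1.0597 hit at Δt = 0.4396 (t = 0.4396), x⁻ = (-1.0597) → reset → x⁺ = (-0.8897), jump to mode 1
Mode 1: guard c·x = 0.0416 hit at Δt = 0.7958 (t = 1.2354), x⁻ = (0.0416) → reset → x⁺ = (0.2632), jump to mode 2
Mode 2: flow for 0.9211 to horizon, guard not reached → x = (2.3191)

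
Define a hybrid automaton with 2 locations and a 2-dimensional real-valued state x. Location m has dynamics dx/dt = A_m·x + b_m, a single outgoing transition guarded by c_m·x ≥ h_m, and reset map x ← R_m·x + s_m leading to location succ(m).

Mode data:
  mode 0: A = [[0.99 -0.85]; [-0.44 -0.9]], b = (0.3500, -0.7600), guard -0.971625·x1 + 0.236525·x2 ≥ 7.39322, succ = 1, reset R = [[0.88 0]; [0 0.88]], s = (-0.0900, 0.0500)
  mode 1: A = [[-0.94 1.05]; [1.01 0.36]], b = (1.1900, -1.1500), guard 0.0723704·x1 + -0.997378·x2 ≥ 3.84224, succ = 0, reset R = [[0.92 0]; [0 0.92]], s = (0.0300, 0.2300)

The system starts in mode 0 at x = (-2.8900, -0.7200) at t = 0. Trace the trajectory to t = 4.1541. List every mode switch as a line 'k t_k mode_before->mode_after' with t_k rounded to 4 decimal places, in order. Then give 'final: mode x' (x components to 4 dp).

1 1.0778 0->1
2 1.8056 1->0
3 3.1383 0->1
4 3.7386 1->0
final: 0 -4.6134 -2.0948

Mode 0: guard c·x = 7.3932 hit at Δt = 1.0778 (t = 1.0778), x⁻ = (-7.4323, 0.7266) → reset → x⁺ = (-6.6304, 0.6894), jump to mode 1
Mode 1: guard c·x = 3.8422 hit at Δt = 0.7278 (t = 1.8056), x⁻ = (-3.8536, -4.1320) → reset → x⁺ = (-3.5153, -3.5714), jump to mode 0
Mode 0: guard c·x = 7.3932 hit at Δt = 1.3327 (t = 3.1383), x⁻ = (-7.5837, 0.1043) → reset → x⁺ = (-6.7637, 0.1418), jump to mode 1
Mode 1: guard c·x = 3.8422 hit at Δt = 0.6003 (t = 3.7386), x⁻ = (-4.3872, -4.1707) → reset → x⁺ = (-4.0063, -3.6070), jump to mode 0
Mode 0: flow for 0.4155 to horizon, guard not reached → x = (-4.6134, -2.0948)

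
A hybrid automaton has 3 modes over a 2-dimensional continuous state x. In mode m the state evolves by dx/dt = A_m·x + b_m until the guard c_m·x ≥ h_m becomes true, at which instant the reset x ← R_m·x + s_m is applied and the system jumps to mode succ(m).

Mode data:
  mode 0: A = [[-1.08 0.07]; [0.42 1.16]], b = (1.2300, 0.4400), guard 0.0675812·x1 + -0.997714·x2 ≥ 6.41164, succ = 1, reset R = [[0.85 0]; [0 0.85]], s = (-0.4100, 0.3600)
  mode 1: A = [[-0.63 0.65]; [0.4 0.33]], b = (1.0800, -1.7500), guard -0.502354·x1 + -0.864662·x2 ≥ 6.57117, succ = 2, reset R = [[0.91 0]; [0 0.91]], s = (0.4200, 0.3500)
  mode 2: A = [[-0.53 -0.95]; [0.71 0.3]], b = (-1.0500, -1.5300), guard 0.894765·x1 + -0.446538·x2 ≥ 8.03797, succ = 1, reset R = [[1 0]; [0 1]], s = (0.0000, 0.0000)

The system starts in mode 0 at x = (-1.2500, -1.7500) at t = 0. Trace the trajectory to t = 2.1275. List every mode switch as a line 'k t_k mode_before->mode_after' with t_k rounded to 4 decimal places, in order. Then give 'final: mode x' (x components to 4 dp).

1 1.2014 0->1
2 1.6535 1->2
final: 2 1.7069 -7.4300

Mode 0: guard c·x = 6.4116 hit at Δt = 1.2014 (t = 1.2014), x⁻ = (0.2929, -6.4065) → reset → x⁺ = (-0.1611, -5.0855), jump to mode 1
Mode 1: guard c·x = 6.5712 hit at Δt = 0.4521 (t = 1.6535), x⁻ = (-1.2281, -6.8862) → reset → x⁺ = (-0.6975, -5.9165), jump to mode 2
Mode 2: flow for 0.4740 to horizon, guard not reached → x = (1.7069, -7.4300)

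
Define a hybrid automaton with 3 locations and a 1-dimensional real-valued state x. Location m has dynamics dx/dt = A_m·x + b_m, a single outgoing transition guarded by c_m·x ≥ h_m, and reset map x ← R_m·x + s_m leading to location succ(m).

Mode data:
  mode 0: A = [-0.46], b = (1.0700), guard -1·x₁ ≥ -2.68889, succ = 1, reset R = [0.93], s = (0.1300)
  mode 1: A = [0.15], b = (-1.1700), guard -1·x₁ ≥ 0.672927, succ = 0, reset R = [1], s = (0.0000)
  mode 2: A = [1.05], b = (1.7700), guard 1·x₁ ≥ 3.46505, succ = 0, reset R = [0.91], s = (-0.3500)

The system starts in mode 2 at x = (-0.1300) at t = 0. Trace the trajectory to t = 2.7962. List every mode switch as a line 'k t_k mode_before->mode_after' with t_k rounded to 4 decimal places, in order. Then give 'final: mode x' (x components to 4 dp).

1 1.1402 2->0
2 1.7356 0->1
final: 1 1.7393

Mode 2: guard c·x = 3.4651 hit at Δt = 1.1402 (t = 1.1402), x⁻ = (3.4651) → reset → x⁺ = (2.8032), jump to mode 0
Mode 0: guard c·x = -2.6889 hit at Δt = 0.5954 (t = 1.7356), x⁻ = (2.6889) → reset → x⁺ = (2.6307), jump to mode 1
Mode 1: flow for 1.0606 to horizon, guard not reached → x = (1.7393)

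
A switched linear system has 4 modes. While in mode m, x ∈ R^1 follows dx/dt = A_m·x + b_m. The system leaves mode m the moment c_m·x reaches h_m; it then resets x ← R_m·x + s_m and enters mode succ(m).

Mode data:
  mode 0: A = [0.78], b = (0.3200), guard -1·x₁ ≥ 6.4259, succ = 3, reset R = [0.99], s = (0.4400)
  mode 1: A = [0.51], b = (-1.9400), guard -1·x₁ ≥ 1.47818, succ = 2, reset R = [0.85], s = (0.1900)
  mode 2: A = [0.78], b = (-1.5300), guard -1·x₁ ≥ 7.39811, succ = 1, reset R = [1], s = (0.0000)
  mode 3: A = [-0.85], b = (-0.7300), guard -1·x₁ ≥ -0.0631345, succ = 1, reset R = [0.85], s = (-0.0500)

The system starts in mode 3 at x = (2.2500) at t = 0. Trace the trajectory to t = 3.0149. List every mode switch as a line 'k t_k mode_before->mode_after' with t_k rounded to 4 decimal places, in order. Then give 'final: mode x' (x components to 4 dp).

1 1.4300 3->1
2 2.0756 1->2
final: 2 -4.3385

Mode 3: guard c·x = -0.0631 hit at Δt = 1.4300 (t = 1.4300), x⁻ = (0.0631) → reset → x⁺ = (0.0037), jump to mode 1
Mode 1: guard c·x = 1.4782 hit at Δt = 0.6456 (t = 2.0756), x⁻ = (-1.4782) → reset → x⁺ = (-1.0665), jump to mode 2
Mode 2: flow for 0.9393 to horizon, guard not reached → x = (-4.3385)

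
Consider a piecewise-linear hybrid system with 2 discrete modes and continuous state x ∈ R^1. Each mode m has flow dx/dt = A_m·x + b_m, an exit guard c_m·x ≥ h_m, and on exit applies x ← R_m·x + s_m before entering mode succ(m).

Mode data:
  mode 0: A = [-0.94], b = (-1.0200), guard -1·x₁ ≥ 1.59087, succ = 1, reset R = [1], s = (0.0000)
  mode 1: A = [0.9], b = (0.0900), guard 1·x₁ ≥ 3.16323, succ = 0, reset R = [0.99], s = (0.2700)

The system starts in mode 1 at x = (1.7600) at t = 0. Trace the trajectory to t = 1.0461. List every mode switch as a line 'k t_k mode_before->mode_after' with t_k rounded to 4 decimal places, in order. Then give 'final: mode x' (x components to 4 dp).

Mode 1: guard c·x = 3.1632 hit at Δt = 0.6246 (t = 0.6246), x⁻ = (3.1632) → reset → x⁺ = (3.4016), jump to mode 0
Mode 0: flow for 0.4215 to horizon, guard not reached → x = (1.9338)

1 0.6246 1->0
final: 0 1.9338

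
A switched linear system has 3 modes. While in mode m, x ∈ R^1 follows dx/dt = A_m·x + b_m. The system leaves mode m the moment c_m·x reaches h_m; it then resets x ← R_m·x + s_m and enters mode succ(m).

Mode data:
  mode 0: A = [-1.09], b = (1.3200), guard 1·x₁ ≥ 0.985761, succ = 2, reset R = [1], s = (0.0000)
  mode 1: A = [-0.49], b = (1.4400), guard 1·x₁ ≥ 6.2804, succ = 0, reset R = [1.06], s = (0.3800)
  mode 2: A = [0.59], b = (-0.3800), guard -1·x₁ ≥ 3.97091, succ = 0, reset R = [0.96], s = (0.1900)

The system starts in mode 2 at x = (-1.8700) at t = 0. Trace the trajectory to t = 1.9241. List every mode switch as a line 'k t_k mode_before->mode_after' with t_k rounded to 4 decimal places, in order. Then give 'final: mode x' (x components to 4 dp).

1 1.0295 2->0
final: 0 -0.6118

Mode 2: guard c·x = 3.9709 hit at Δt = 1.0295 (t = 1.0295), x⁻ = (-3.9709) → reset → x⁺ = (-3.6221), jump to mode 0
Mode 0: flow for 0.8946 to horizon, guard not reached → x = (-0.6118)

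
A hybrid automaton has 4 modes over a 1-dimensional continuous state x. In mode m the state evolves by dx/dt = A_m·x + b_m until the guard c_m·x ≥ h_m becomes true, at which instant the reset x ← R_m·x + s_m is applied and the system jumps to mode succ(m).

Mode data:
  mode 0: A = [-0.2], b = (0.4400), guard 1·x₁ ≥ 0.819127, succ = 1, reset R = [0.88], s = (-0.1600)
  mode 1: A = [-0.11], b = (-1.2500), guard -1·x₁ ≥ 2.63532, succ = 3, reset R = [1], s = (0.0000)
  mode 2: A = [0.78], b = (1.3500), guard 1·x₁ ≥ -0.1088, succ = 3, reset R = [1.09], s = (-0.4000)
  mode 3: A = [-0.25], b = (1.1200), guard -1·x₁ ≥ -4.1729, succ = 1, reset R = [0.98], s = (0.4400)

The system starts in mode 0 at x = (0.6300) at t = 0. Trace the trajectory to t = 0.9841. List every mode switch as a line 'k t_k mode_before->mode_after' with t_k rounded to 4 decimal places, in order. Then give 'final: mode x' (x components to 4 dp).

1 0.6418 0->1
final: 1 0.1202

Mode 0: guard c·x = 0.8191 hit at Δt = 0.6418 (t = 0.6418), x⁻ = (0.8191) → reset → x⁺ = (0.5608), jump to mode 1
Mode 1: flow for 0.3423 to horizon, guard not reached → x = (0.1202)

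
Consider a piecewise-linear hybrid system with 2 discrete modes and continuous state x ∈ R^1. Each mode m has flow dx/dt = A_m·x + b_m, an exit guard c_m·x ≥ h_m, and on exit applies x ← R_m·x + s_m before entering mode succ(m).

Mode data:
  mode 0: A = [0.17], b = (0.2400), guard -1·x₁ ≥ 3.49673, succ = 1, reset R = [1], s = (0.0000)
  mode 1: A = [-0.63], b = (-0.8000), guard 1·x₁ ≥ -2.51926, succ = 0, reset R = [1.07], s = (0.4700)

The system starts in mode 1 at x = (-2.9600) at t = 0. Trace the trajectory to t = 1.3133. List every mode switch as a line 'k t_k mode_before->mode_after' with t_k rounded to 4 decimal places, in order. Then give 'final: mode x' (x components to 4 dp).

Mode 1: guard c·x = -2.5193 hit at Δt = 0.4796 (t = 0.4796), x⁻ = (-2.5193) → reset → x⁺ = (-2.2256), jump to mode 0
Mode 0: flow for 0.8337 to horizon, guard not reached → x = (-2.3495)

1 0.4796 1->0
final: 0 -2.3495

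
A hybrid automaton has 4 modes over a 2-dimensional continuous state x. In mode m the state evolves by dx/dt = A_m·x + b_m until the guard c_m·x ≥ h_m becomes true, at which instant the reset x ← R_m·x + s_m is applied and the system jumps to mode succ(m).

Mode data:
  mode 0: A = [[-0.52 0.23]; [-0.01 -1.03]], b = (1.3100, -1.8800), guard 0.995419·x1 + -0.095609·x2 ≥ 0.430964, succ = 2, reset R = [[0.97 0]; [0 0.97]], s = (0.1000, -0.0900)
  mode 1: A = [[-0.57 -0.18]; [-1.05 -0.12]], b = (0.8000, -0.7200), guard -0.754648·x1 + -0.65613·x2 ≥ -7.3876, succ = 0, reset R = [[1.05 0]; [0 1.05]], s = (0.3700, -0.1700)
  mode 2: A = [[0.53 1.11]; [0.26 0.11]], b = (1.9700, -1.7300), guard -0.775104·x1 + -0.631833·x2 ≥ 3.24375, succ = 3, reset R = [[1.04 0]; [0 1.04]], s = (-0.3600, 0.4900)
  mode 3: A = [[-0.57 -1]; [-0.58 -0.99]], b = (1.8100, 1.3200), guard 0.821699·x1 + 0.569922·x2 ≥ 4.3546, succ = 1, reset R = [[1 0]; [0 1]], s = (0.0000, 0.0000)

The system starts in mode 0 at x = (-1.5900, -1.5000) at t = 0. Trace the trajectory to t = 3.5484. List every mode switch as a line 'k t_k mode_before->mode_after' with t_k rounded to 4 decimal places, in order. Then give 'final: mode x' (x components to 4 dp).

Mode 0: guard c·x = 0.4310 hit at Δt = 1.5375 (t = 1.5375), x⁻ = (0.2643, -1.7561) → reset → x⁺ = (0.3563, -1.7934), jump to mode 2
Mode 2: guard c·x = 3.2437 hit at Δt = 1.0771 (t = 2.6146), x⁻ = (-0.9273, -3.9963) → reset → x⁺ = (-1.3244, -3.6661), jump to mode 3
Mode 3: flow for 0.9338 to horizon, guard not reached → x = (1.8739, -0.9494)

1 1.5375 0->2
2 2.6146 2->3
final: 3 1.8739 -0.9494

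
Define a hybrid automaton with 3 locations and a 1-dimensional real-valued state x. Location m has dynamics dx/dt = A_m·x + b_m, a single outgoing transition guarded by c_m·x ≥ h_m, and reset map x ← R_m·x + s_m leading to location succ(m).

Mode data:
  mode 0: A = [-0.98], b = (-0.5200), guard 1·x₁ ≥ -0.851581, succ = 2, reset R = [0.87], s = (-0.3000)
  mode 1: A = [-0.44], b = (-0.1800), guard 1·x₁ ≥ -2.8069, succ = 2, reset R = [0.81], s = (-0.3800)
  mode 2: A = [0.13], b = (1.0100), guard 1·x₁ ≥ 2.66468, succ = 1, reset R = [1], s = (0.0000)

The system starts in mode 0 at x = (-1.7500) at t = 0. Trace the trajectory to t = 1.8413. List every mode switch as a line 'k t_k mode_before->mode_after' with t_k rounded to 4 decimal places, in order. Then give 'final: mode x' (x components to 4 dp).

1 1.3620 0->2
final: 2 -0.6083

Mode 0: guard c·x = -0.8516 hit at Δt = 1.3620 (t = 1.3620), x⁻ = (-0.8516) → reset → x⁺ = (-1.0409), jump to mode 2
Mode 2: flow for 0.4793 to horizon, guard not reached → x = (-0.6083)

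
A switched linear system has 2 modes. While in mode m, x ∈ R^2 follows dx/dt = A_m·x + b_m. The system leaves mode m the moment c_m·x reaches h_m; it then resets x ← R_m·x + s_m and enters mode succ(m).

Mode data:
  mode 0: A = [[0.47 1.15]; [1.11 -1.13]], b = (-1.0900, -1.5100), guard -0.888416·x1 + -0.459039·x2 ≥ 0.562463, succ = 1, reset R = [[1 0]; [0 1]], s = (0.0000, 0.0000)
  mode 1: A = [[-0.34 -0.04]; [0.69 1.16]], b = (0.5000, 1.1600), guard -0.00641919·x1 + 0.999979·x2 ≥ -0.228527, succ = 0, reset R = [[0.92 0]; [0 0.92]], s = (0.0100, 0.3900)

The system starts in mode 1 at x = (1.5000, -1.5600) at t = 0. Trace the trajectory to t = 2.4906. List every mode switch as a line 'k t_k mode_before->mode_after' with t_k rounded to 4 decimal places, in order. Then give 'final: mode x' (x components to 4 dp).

Mode 1: guard c·x = -0.2285 hit at Δt = 1.3705 (t = 1.3705), x⁻ = (1.5334, -0.2187) → reset → x⁺ = (1.4207, 0.1888), jump to mode 0
Mode 0: flow for 1.1201 to horizon, guard not reached → x = (0.9528, -0.0699)

1 1.3705 1->0
final: 0 0.9528 -0.0699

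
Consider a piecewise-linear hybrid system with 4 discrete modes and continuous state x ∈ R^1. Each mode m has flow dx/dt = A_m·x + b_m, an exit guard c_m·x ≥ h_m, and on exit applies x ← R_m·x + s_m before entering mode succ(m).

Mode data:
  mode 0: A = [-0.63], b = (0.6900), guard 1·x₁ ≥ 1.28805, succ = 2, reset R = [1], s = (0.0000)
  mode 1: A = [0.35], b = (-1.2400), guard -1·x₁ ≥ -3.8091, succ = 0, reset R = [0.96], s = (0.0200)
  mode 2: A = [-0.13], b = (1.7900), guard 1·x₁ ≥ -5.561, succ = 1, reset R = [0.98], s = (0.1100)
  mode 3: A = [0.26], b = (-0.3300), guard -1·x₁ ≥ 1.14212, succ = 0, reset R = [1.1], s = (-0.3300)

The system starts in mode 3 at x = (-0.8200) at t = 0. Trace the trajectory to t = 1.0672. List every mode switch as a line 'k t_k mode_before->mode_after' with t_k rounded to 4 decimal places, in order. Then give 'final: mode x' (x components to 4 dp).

1 0.5515 3->0
final: 0 -0.8425

Mode 3: guard c·x = 1.1421 hit at Δt = 0.5515 (t = 0.5515), x⁻ = (-1.1421) → reset → x⁺ = (-1.5863), jump to mode 0
Mode 0: flow for 0.5157 to horizon, guard not reached → x = (-0.8425)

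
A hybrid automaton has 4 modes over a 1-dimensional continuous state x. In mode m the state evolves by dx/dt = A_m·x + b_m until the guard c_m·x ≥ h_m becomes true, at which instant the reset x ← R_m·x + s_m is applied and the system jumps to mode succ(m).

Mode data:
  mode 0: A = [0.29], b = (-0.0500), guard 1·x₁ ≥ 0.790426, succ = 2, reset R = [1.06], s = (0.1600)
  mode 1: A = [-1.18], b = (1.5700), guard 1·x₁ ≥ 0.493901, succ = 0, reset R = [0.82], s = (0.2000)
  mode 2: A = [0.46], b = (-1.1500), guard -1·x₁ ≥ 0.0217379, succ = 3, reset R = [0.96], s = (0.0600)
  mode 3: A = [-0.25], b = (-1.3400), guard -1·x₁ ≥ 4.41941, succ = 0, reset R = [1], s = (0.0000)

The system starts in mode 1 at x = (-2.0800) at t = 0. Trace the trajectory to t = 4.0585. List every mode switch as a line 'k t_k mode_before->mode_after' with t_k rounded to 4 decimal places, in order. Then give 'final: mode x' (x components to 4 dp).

1 1.1909 1->0
2 2.4210 0->2
3 3.5472 2->3
final: 3 -0.6087

Mode 1: guard c·x = 0.4939 hit at Δt = 1.1909 (t = 1.1909), x⁻ = (0.4939) → reset → x⁺ = (0.6050), jump to mode 0
Mode 0: guard c·x = 0.7904 hit at Δt = 1.2301 (t = 2.4210), x⁻ = (0.7904) → reset → x⁺ = (0.9979), jump to mode 2
Mode 2: guard c·x = 0.0217 hit at Δt = 1.1262 (t = 3.5472), x⁻ = (-0.0217) → reset → x⁺ = (0.0391), jump to mode 3
Mode 3: flow for 0.5113 to horizon, guard not reached → x = (-0.6087)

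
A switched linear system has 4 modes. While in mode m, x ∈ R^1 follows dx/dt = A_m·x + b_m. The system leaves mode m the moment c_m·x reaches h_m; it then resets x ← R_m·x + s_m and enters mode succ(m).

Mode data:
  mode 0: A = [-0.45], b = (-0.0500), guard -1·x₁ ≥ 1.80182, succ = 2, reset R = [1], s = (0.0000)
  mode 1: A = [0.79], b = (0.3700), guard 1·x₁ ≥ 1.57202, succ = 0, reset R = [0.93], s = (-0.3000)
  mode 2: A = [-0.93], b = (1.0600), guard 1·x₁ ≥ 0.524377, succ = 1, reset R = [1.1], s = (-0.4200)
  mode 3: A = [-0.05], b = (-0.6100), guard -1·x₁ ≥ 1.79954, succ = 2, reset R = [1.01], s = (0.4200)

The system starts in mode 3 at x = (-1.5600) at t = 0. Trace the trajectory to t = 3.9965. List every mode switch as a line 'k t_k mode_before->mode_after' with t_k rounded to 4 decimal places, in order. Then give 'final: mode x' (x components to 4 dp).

Mode 3: guard c·x = 1.7995 hit at Δt = 0.4554 (t = 0.4554), x⁻ = (-1.7995) → reset → x⁺ = (-1.3975), jump to mode 2
Mode 2: guard c·x = 0.5244 hit at Δt = 1.5232 (t = 1.9786), x⁻ = (0.5244) → reset → x⁺ = (0.1568), jump to mode 1
Mode 1: guard c·x = 1.5720 hit at Δt = 1.4973 (t = 3.4759), x⁻ = (1.5720) → reset → x⁺ = (1.1620), jump to mode 0
Mode 0: flow for 0.5206 to horizon, guard not reached → x = (0.8961)

1 0.4554 3->2
2 1.9786 2->1
3 3.4759 1->0
final: 0 0.8961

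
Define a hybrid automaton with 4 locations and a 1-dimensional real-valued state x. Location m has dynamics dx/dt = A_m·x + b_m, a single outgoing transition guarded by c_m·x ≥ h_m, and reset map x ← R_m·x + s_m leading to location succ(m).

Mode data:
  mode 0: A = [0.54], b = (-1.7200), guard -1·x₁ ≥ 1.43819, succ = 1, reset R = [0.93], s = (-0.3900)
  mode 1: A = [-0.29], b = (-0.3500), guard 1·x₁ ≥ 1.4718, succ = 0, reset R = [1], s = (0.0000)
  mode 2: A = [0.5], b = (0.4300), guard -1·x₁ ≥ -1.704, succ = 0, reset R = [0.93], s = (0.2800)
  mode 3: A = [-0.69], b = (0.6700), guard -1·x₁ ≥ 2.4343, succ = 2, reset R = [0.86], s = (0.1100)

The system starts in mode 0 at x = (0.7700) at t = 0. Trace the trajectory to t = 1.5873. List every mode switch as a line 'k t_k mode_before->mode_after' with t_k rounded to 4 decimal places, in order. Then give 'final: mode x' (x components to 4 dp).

1 1.2025 0->1
final: 1 -1.6725

Mode 0: guard c·x = 1.4382 hit at Δt = 1.2025 (t = 1.2025), x⁻ = (-1.4382) → reset → x⁺ = (-1.7275), jump to mode 1
Mode 1: flow for 0.3848 to horizon, guard not reached → x = (-1.6725)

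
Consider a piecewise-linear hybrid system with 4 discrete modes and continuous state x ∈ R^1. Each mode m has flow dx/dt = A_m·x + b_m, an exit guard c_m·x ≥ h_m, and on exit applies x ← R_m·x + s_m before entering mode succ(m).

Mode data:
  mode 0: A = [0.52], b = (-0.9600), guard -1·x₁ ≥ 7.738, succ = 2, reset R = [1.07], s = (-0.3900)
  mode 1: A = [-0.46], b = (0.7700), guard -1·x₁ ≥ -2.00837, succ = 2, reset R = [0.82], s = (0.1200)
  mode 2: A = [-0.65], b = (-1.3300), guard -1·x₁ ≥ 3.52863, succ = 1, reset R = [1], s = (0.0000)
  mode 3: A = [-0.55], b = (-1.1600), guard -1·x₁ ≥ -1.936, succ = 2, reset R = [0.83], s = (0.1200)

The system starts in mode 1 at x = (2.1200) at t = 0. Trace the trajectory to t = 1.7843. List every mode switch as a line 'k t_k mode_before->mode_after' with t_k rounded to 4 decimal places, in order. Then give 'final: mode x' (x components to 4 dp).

1 0.6261 1->2
final: 2 -0.2501

Mode 1: guard c·x = -2.0084 hit at Δt = 0.6261 (t = 0.6261), x⁻ = (2.0084) → reset → x⁺ = (1.7669), jump to mode 2
Mode 2: flow for 1.1582 to horizon, guard not reached → x = (-0.2501)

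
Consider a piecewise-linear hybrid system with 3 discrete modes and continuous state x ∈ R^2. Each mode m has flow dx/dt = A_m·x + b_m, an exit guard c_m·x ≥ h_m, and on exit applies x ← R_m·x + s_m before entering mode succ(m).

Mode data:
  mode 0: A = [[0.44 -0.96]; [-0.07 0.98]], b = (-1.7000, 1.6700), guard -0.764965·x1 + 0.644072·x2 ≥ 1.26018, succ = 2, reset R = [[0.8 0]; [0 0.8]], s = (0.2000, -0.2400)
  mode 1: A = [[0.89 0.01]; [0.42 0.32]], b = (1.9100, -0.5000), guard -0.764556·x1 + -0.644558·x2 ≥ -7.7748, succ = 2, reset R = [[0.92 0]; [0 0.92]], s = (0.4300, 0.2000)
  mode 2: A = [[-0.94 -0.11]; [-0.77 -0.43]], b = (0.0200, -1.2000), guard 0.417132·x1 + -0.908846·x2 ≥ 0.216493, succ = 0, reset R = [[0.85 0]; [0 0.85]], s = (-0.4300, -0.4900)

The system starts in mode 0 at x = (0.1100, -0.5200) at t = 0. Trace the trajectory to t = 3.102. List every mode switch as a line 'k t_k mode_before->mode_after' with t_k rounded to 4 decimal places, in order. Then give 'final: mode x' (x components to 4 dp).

Mode 0: guard c·x = 1.2602 hit at Δt = 0.6703 (t = 0.6703), x⁻ = (-1.1392, 0.6035) → reset → x⁺ = (-0.7114, 0.2428), jump to mode 2
Mode 2: guard c·x = 0.2165 hit at Δt = 0.7954 (t = 1.4657), x⁻ = (-0.3190, -0.3846) → reset → x⁺ = (-0.7011, -0.8169), jump to mode 0
Mode 0: guard c·x = 1.2602 hit at Δt = 0.5806 (t = 2.0463), x⁻ = (-1.7118, -0.0765) → reset → x⁺ = (-1.1694, -0.3012), jump to mode 2
Mode 2: guard c·x = 0.2165 hit at Δt = 0.6200 (t = 2.6663), x⁻ = (-0.6225, -0.5239) → reset → x⁺ = (-0.9591, -0.9353), jump to mode 0
Mode 0: flow for 0.4357 to horizon, guard not reached → x = (-1.6408, -0.4783)

1 0.6703 0->2
2 1.4657 2->0
3 2.0463 0->2
4 2.6663 2->0
final: 0 -1.6408 -0.4783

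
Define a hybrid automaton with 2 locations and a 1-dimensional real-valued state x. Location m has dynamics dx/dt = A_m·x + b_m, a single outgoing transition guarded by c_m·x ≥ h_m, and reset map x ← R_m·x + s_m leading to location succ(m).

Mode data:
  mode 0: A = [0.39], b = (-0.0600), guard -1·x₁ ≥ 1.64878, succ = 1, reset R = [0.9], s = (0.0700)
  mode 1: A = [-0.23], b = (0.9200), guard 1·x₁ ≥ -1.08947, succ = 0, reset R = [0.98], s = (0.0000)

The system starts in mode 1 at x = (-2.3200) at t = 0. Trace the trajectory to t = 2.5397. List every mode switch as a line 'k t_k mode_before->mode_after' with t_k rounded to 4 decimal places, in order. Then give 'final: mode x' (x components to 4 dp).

1 0.9415 1->0
2 1.9393 0->1
3 2.2080 1->0
final: 0 -1.2364

Mode 1: guard c·x = -1.0895 hit at Δt = 0.9415 (t = 0.9415), x⁻ = (-1.0895) → reset → x⁺ = (-1.0677), jump to mode 0
Mode 0: guard c·x = 1.6488 hit at Δt = 0.9978 (t = 1.9393), x⁻ = (-1.6488) → reset → x⁺ = (-1.4139), jump to mode 1
Mode 1: guard c·x = -1.0895 hit at Δt = 0.2687 (t = 2.2080), x⁻ = (-1.0895) → reset → x⁺ = (-1.0677), jump to mode 0
Mode 0: flow for 0.3317 to horizon, guard not reached → x = (-1.2364)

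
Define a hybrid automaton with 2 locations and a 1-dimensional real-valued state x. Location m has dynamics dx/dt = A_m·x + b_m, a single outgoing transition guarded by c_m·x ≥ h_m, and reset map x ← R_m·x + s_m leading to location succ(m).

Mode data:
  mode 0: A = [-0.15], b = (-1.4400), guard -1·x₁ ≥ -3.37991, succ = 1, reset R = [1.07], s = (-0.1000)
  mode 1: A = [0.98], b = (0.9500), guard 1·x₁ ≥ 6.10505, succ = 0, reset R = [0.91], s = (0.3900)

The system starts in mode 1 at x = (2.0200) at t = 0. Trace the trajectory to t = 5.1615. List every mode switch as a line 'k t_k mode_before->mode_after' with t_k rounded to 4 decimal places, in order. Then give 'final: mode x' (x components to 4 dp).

Mode 1: guard c·x = 6.1051 hit at Δt = 0.8790 (t = 0.8790), x⁻ = (6.1051) → reset → x⁺ = (5.9456), jump to mode 0
Mode 0: guard c·x = -3.3799 hit at Δt = 1.2025 (t = 2.0815), x⁻ = (3.3799) → reset → x⁺ = (3.5165), jump to mode 1
Mode 1: guard c·x = 6.1051 hit at Δt = 0.4648 (t = 2.5463), x⁻ = (6.1051) → reset → x⁺ = (5.9456), jump to mode 0
Mode 0: guard c·x = -3.3799 hit at Δt = 1.2025 (t = 3.7488), x⁻ = (3.3799) → reset → x⁺ = (3.5165), jump to mode 1
Mode 1: guard c·x = 6.1051 hit at Δt = 0.4648 (t = 4.2137), x⁻ = (6.1051) → reset → x⁺ = (5.9456), jump to mode 0
Mode 0: flow for 0.9478 to horizon, guard not reached → x = (3.8854)

1 0.8790 1->0
2 2.0815 0->1
3 2.5463 1->0
4 3.7488 0->1
5 4.2137 1->0
final: 0 3.8854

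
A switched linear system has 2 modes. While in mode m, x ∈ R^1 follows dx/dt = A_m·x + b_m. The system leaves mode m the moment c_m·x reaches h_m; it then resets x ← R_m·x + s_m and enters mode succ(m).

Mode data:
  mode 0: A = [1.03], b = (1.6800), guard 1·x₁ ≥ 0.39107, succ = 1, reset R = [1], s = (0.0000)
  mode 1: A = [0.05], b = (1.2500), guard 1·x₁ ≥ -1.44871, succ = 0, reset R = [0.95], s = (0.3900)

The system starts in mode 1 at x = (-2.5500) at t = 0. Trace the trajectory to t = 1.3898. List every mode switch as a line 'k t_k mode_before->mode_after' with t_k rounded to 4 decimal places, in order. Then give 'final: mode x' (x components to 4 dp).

1 0.9578 1->0
final: 0 -0.6249

Mode 1: guard c·x = -1.4487 hit at Δt = 0.9578 (t = 0.9578), x⁻ = (-1.4487) → reset → x⁺ = (-0.9863), jump to mode 0
Mode 0: flow for 0.4320 to horizon, guard not reached → x = (-0.6249)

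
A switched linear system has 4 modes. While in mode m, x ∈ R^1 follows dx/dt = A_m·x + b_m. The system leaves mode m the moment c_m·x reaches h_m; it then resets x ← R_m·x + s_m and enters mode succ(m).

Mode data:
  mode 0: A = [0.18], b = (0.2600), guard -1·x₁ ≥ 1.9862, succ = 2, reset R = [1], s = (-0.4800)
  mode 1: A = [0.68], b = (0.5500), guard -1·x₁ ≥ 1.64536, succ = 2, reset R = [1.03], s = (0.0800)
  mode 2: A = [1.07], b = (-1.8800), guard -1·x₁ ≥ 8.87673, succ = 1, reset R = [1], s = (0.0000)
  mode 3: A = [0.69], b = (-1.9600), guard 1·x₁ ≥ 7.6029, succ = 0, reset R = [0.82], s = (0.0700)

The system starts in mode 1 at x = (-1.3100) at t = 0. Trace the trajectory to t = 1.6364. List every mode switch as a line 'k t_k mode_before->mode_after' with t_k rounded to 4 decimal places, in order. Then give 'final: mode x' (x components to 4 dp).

1 0.7534 1->2
final: 2 -6.9162

Mode 1: guard c·x = 1.6454 hit at Δt = 0.7534 (t = 0.7534), x⁻ = (-1.6454) → reset → x⁺ = (-1.6147), jump to mode 2
Mode 2: flow for 0.8830 to horizon, guard not reached → x = (-6.9162)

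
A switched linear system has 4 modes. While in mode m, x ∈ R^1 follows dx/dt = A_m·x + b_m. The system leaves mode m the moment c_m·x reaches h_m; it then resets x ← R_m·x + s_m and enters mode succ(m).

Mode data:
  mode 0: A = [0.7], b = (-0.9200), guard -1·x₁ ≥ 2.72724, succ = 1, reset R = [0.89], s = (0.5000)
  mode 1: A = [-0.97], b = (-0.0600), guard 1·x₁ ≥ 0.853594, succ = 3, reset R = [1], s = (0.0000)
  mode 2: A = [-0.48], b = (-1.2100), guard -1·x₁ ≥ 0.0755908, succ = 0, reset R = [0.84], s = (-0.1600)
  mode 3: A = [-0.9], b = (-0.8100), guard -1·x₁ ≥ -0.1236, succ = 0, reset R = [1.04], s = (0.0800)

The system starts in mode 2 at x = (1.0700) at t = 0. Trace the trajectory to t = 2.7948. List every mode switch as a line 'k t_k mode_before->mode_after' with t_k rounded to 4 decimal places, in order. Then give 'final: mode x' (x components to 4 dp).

1 0.8005 2->0
2 2.1809 0->1
final: 1 -1.0902

Mode 2: guard c·x = 0.0756 hit at Δt = 0.8005 (t = 0.8005), x⁻ = (-0.0756) → reset → x⁺ = (-0.2235), jump to mode 0
Mode 0: guard c·x = 2.7272 hit at Δt = 1.3804 (t = 2.1809), x⁻ = (-2.7272) → reset → x⁺ = (-1.9272), jump to mode 1
Mode 1: flow for 0.6139 to horizon, guard not reached → x = (-1.0902)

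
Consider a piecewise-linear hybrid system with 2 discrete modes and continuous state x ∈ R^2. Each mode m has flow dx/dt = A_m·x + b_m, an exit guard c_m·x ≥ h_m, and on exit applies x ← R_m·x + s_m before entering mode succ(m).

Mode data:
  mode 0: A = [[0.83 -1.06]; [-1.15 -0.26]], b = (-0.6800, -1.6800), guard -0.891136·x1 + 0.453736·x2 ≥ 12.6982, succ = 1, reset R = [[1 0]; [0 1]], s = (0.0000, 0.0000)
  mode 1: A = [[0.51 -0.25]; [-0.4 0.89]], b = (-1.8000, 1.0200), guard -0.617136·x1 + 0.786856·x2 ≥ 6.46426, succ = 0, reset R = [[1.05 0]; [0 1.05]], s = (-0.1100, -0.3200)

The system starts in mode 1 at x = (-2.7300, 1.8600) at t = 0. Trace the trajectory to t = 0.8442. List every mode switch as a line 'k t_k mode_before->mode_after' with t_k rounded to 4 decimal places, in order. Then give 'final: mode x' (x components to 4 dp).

1 0.4857 1->0
final: 0 -9.5881 6.1873

Mode 1: guard c·x = 6.4643 hit at Δt = 0.4857 (t = 0.4857), x⁻ = (-4.8947, 4.3763) → reset → x⁺ = (-5.2495, 4.2751), jump to mode 0
Mode 0: flow for 0.3585 to horizon, guard not reached → x = (-9.5881, 6.1873)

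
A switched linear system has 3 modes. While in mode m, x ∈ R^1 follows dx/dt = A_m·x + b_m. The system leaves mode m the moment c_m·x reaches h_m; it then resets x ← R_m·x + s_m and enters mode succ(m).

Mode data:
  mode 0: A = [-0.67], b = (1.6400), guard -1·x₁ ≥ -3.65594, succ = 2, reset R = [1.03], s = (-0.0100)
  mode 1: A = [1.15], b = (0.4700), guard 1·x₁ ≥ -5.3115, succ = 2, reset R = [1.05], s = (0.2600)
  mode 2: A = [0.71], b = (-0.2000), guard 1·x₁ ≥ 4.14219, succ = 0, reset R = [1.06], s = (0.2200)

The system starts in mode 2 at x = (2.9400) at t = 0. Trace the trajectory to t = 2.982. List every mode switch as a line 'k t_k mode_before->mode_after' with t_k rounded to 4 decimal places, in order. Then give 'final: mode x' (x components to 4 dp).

Mode 2: guard c·x = 4.1422 hit at Δt = 0.5255 (t = 0.5255), x⁻ = (4.1422) → reset → x⁺ = (4.6107), jump to mode 0
Mode 0: guard c·x = -3.6559 hit at Δt = 0.8692 (t = 1.3947), x⁻ = (3.6559) → reset → x⁺ = (3.7556), jump to mode 2
Mode 2: guard c·x = 4.1422 hit at Δt = 0.1486 (t = 1.5433), x⁻ = (4.1422) → reset → x⁺ = (4.6107), jump to mode 0
Mode 0: guard c·x = -3.6559 hit at Δt = 0.8692 (t = 2.4125), x⁻ = (3.6559) → reset → x⁺ = (3.7556), jump to mode 2
Mode 2: guard c·x = 4.1422 hit at Δt = 0.1486 (t = 2.5611), x⁻ = (4.1422) → reset → x⁺ = (4.6107), jump to mode 0
Mode 0: flow for 0.4209 to horizon, guard not reached → x = (4.0792)

1 0.5255 2->0
2 1.3947 0->2
3 1.5433 2->0
4 2.4125 0->2
5 2.5611 2->0
final: 0 4.0792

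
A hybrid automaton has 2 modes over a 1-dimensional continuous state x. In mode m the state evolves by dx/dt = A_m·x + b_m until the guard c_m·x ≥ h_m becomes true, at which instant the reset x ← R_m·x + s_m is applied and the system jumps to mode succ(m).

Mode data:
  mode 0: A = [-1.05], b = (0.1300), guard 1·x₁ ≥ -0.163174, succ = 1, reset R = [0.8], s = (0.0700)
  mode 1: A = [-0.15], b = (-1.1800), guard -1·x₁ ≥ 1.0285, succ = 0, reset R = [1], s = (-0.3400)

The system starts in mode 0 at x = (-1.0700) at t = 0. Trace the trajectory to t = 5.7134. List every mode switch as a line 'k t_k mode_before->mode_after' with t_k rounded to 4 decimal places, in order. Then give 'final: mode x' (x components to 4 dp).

Mode 0: guard c·x = -0.1632 hit at Δt = 1.3576 (t = 1.3576), x⁻ = (-0.1632) → reset → x⁺ = (-0.0605), jump to mode 1
Mode 1: guard c·x = 1.0285 hit at Δt = 0.8826 (t = 2.2402), x⁻ = (-1.0285) → reset → x⁺ = (-1.3685), jump to mode 0
Mode 0: guard c·x = -0.1632 hit at Δt = 1.5701 (t = 3.8103), x⁻ = (-0.1632) → reset → x⁺ = (-0.0605), jump to mode 1
Mode 1: guard c·x = 1.0285 hit at Δt = 0.8826 (t = 4.6929), x⁻ = (-1.0285) → reset → x⁺ = (-1.3685), jump to mode 0
Mode 0: flow for 1.0205 to horizon, guard not reached → x = (-0.3873)

1 1.3576 0->1
2 2.2402 1->0
3 3.8103 0->1
4 4.6929 1->0
final: 0 -0.3873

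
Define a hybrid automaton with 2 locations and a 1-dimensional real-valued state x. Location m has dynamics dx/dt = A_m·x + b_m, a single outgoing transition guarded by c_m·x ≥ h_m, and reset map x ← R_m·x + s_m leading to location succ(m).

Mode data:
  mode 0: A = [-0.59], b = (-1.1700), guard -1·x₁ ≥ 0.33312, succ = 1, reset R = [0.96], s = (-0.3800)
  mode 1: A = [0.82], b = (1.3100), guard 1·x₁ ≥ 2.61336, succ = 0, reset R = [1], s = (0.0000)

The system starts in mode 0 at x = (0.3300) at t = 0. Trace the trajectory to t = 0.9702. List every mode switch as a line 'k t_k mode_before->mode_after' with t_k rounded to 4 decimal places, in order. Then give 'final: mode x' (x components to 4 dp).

Mode 0: guard c·x = 0.3331 hit at Δt = 0.5726 (t = 0.5726), x⁻ = (-0.3331) → reset → x⁺ = (-0.6998), jump to mode 1
Mode 1: flow for 0.3976 to horizon, guard not reached → x = (-0.3537)

1 0.5726 0->1
final: 1 -0.3537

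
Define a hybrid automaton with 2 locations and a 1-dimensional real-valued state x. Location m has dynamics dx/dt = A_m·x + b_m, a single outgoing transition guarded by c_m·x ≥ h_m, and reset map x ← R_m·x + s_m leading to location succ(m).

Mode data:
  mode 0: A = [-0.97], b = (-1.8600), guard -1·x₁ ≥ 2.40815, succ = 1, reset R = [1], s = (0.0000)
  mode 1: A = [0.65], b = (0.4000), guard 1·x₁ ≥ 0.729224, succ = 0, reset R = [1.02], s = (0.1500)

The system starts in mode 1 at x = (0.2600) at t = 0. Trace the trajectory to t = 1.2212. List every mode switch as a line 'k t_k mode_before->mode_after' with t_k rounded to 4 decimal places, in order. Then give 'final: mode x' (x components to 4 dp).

1 0.6603 1->0
final: 0 -0.2859

Mode 1: guard c·x = 0.7292 hit at Δt = 0.6603 (t = 0.6603), x⁻ = (0.7292) → reset → x⁺ = (0.8938), jump to mode 0
Mode 0: flow for 0.5609 to horizon, guard not reached → x = (-0.2859)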